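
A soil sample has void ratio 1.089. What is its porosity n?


Using the relation n = e / (1 + e)
n = 1.089 / (1 + 1.089)
n = 1.089 / 2.089
n = 0.5213


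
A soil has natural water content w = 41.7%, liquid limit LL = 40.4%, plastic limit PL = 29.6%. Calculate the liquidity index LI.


Result: 1.12

Derivation:
First compute the plasticity index:
PI = LL - PL = 40.4 - 29.6 = 10.8
Then compute the liquidity index:
LI = (w - PL) / PI
LI = (41.7 - 29.6) / 10.8
LI = 1.12


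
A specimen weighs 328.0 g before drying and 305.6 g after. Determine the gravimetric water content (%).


Result: 7.33 %

Derivation:
Using w = (m_wet - m_dry) / m_dry * 100
m_wet - m_dry = 328.0 - 305.6 = 22.4 g
w = 22.4 / 305.6 * 100
w = 7.33 %


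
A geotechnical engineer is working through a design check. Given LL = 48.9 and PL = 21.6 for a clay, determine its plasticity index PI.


Using PI = LL - PL
PI = 48.9 - 21.6
PI = 27.3


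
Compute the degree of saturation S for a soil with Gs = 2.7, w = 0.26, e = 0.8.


Using S = Gs * w / e
S = 2.7 * 0.26 / 0.8
S = 0.8775


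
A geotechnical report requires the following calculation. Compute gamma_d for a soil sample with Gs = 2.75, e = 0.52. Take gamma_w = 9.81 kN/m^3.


Using gamma_d = Gs * gamma_w / (1 + e)
gamma_d = 2.75 * 9.81 / (1 + 0.52)
gamma_d = 2.75 * 9.81 / 1.52
gamma_d = 17.748 kN/m^3


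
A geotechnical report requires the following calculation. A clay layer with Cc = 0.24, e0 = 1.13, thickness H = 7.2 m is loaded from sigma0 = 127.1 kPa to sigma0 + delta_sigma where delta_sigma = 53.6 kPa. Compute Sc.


Result: 0.124 m

Derivation:
Using Sc = Cc * H / (1 + e0) * log10((sigma0 + delta_sigma) / sigma0)
Stress ratio = (127.1 + 53.6) / 127.1 = 1.42172
log10(1.42172) = 0.152813
Cc * H / (1 + e0) = 0.24 * 7.2 / (1 + 1.13) = 0.811268
Sc = 0.811268 * 0.152813
Sc = 0.124 m


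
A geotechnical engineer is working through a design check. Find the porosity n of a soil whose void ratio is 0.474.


Using the relation n = e / (1 + e)
n = 0.474 / (1 + 0.474)
n = 0.474 / 1.474
n = 0.3216


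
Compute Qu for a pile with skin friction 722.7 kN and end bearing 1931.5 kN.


Using Qu = Qf + Qb
Qu = 722.7 + 1931.5
Qu = 2654.2 kN


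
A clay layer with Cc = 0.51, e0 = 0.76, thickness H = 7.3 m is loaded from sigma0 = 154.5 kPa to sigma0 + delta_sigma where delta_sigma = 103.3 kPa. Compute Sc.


Result: 0.4704 m

Derivation:
Using Sc = Cc * H / (1 + e0) * log10((sigma0 + delta_sigma) / sigma0)
Stress ratio = (154.5 + 103.3) / 154.5 = 1.66861
log10(1.66861) = 0.222354
Cc * H / (1 + e0) = 0.51 * 7.3 / (1 + 0.76) = 2.11534
Sc = 2.11534 * 0.222354
Sc = 0.4704 m


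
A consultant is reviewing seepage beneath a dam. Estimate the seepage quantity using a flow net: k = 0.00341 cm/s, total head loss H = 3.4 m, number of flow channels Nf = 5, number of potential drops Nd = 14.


Result: 4.141e-05 m^3/s per m

Derivation:
Convert k to m/s for unit consistency with H:
k = 0.00341 cm/s = 0.00341 / 100 m/s = 3.41e-05 m/s
Using q = k * H * Nf / Nd
Nf / Nd = 5 / 14 = 0.3571
q = 3.41e-05 * 3.4 * 0.3571
q = 4.141e-05 m^3/s per m


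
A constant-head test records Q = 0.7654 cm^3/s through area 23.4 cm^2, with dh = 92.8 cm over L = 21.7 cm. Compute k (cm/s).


Result: 0.007649 cm/s

Derivation:
Compute hydraulic gradient:
i = dh / L = 92.8 / 21.7 = 4.2765
Then apply Darcy's law:
k = Q / (A * i)
k = 0.7654 / (23.4 * 4.2765)
k = 0.7654 / 100.07
k = 0.007649 cm/s


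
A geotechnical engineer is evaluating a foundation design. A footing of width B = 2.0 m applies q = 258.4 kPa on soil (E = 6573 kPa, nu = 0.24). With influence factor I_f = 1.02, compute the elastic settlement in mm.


Result: 75.578 mm

Derivation:
Using Se = q * B * (1 - nu^2) * I_f / E
1 - nu^2 = 1 - 0.24^2 = 0.9424
Se = 258.4 * 2.0 * 0.9424 * 1.02 / 6573
Se = 0.075578 m
Convert to mm: Se = 0.075578 * 1000 = 75.578 mm


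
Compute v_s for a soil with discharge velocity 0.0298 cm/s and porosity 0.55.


Using v_s = v_d / n
v_s = 0.0298 / 0.55
v_s = 0.05418 cm/s


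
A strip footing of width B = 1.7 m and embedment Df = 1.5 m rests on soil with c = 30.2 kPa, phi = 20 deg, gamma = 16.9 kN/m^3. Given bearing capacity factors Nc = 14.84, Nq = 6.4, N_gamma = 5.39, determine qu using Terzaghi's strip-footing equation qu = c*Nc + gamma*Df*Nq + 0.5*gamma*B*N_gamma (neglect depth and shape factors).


Compute qu = c*Nc + gamma*Df*Nq + 0.5*gamma*B*N_gamma
Term 1: 30.2 * 14.84 = 448.168
Term 2: 16.9 * 1.5 * 6.4 = 162.24
Term 3: 0.5 * 16.9 * 1.7 * 5.39 = 77.42735
qu = 448.168 + 162.24 + 77.42735
qu = 687.84 kPa


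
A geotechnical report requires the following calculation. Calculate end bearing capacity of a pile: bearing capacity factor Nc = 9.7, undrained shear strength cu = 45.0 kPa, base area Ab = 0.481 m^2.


Using Qb = Nc * cu * Ab
Qb = 9.7 * 45.0 * 0.481
Qb = 209.96 kN


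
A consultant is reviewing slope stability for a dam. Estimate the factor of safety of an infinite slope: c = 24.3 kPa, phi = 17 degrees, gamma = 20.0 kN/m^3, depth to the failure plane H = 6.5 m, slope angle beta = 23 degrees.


Result: 1.24

Derivation:
Using Fs = c / (gamma*H*sin(beta)*cos(beta)) + tan(phi)/tan(beta)
Cohesion contribution = 24.3 / (20.0*6.5*sin(23)*cos(23))
Cohesion contribution = 0.519707
Friction contribution = tan(17)/tan(23) = 0.720256
Fs = 0.519707 + 0.720256
Fs = 1.24


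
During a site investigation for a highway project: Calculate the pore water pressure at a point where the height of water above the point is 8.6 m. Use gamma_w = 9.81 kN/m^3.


Result: 84.37 kPa

Derivation:
Using u = gamma_w * h_w
u = 9.81 * 8.6
u = 84.37 kPa


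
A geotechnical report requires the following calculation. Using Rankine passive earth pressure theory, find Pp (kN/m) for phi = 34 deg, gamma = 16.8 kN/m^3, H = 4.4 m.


Result: 575.22 kN/m

Derivation:
Compute passive earth pressure coefficient:
Kp = tan^2(45 + phi/2) = tan^2(62.0) = 3.537132
Compute passive force:
Pp = 0.5 * Kp * gamma * H^2
Pp = 0.5 * 3.537132 * 16.8 * 4.4^2
Pp = 575.22 kN/m


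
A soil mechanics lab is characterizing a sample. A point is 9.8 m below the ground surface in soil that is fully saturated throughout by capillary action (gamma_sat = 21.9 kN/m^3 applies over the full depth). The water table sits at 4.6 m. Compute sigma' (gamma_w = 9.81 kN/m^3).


Total stress = gamma_sat * depth
sigma = 21.9 * 9.8 = 214.62 kPa
Pore water pressure u = gamma_w * (depth - d_wt)
u = 9.81 * (9.8 - 4.6) = 51.012 kPa
Effective stress = sigma - u
sigma' = 214.62 - 51.012 = 163.61 kPa


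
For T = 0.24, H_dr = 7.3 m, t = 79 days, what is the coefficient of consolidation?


Using cv = T * H_dr^2 / t
H_dr^2 = 7.3^2 = 53.29
cv = 0.24 * 53.29 / 79
cv = 0.16189 m^2/day


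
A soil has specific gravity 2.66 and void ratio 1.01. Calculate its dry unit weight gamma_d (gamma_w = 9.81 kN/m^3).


Using gamma_d = Gs * gamma_w / (1 + e)
gamma_d = 2.66 * 9.81 / (1 + 1.01)
gamma_d = 2.66 * 9.81 / 2.01
gamma_d = 12.982 kN/m^3


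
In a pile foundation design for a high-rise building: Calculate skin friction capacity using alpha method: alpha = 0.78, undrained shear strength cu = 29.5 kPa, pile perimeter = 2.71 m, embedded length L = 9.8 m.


Using Qs = alpha * cu * perimeter * L
Qs = 0.78 * 29.5 * 2.71 * 9.8
Qs = 611.1 kN


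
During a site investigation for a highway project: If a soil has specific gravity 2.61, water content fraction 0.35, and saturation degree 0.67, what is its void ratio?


Using the relation e = Gs * w / S
e = 2.61 * 0.35 / 0.67
e = 1.3634


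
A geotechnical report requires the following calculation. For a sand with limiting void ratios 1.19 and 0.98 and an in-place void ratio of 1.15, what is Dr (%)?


Using Dr = (e_max - e) / (e_max - e_min) * 100
e_max - e = 1.19 - 1.15 = 0.04
e_max - e_min = 1.19 - 0.98 = 0.21
Dr = 0.04 / 0.21 * 100
Dr = 19.05 %


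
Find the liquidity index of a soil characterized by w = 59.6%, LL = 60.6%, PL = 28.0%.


First compute the plasticity index:
PI = LL - PL = 60.6 - 28.0 = 32.6
Then compute the liquidity index:
LI = (w - PL) / PI
LI = (59.6 - 28.0) / 32.6
LI = 0.969


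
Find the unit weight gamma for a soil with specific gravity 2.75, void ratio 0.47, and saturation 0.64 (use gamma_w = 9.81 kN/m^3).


Result: 20.359 kN/m^3

Derivation:
Using gamma = gamma_w * (Gs + S*e) / (1 + e)
Numerator: Gs + S*e = 2.75 + 0.64*0.47 = 3.0508
Denominator: 1 + e = 1 + 0.47 = 1.47
gamma = 9.81 * 3.0508 / 1.47
gamma = 20.359 kN/m^3


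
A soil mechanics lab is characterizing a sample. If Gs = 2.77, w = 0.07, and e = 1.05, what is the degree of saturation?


Result: 0.1847

Derivation:
Using S = Gs * w / e
S = 2.77 * 0.07 / 1.05
S = 0.1847


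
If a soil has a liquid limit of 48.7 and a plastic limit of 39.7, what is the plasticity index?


Using PI = LL - PL
PI = 48.7 - 39.7
PI = 9.0


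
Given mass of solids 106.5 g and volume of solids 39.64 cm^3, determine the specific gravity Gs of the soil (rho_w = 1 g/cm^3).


Result: 2.687

Derivation:
Using Gs = m_s / (V_s * rho_w)
Since rho_w = 1 g/cm^3:
Gs = 106.5 / 39.64
Gs = 2.687


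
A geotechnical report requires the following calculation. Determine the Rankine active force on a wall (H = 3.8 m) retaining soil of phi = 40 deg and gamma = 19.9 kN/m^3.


Compute active earth pressure coefficient:
Ka = tan^2(45 - phi/2) = tan^2(25.0) = 0.217443
Compute active force:
Pa = 0.5 * Ka * gamma * H^2
Pa = 0.5 * 0.217443 * 19.9 * 3.8^2
Pa = 31.24 kN/m


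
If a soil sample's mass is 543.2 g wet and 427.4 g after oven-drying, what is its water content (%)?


Result: 27.09 %

Derivation:
Using w = (m_wet - m_dry) / m_dry * 100
m_wet - m_dry = 543.2 - 427.4 = 115.8 g
w = 115.8 / 427.4 * 100
w = 27.09 %


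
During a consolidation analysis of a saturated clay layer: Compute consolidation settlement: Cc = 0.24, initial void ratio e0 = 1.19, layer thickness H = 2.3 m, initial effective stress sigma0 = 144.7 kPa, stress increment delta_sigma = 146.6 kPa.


Using Sc = Cc * H / (1 + e0) * log10((sigma0 + delta_sigma) / sigma0)
Stress ratio = (144.7 + 146.6) / 144.7 = 2.01313
log10(2.01313) = 0.303872
Cc * H / (1 + e0) = 0.24 * 2.3 / (1 + 1.19) = 0.252055
Sc = 0.252055 * 0.303872
Sc = 0.0766 m


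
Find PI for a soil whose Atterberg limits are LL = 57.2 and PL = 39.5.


Result: 17.7

Derivation:
Using PI = LL - PL
PI = 57.2 - 39.5
PI = 17.7


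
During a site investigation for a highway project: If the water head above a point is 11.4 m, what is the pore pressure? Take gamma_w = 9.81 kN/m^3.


Using u = gamma_w * h_w
u = 9.81 * 11.4
u = 111.83 kPa


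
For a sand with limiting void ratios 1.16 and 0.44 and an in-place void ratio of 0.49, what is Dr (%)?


Result: 93.06 %

Derivation:
Using Dr = (e_max - e) / (e_max - e_min) * 100
e_max - e = 1.16 - 0.49 = 0.67
e_max - e_min = 1.16 - 0.44 = 0.72
Dr = 0.67 / 0.72 * 100
Dr = 93.06 %


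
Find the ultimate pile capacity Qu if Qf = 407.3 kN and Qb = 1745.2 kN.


Result: 2152.5 kN

Derivation:
Using Qu = Qf + Qb
Qu = 407.3 + 1745.2
Qu = 2152.5 kN


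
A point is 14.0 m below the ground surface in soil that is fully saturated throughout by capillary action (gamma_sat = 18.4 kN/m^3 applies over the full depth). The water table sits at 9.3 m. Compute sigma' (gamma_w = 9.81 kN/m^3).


Total stress = gamma_sat * depth
sigma = 18.4 * 14.0 = 257.6 kPa
Pore water pressure u = gamma_w * (depth - d_wt)
u = 9.81 * (14.0 - 9.3) = 46.107 kPa
Effective stress = sigma - u
sigma' = 257.6 - 46.107 = 211.49 kPa


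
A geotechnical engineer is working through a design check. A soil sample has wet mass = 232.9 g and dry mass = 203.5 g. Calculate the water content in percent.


Using w = (m_wet - m_dry) / m_dry * 100
m_wet - m_dry = 232.9 - 203.5 = 29.4 g
w = 29.4 / 203.5 * 100
w = 14.45 %


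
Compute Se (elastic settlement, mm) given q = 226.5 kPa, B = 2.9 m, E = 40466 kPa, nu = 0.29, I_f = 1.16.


Result: 17.246 mm

Derivation:
Using Se = q * B * (1 - nu^2) * I_f / E
1 - nu^2 = 1 - 0.29^2 = 0.9159
Se = 226.5 * 2.9 * 0.9159 * 1.16 / 40466
Se = 0.017246 m
Convert to mm: Se = 0.017246 * 1000 = 17.246 mm


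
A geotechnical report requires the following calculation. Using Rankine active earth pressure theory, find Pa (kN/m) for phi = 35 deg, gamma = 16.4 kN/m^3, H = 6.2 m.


Compute active earth pressure coefficient:
Ka = tan^2(45 - phi/2) = tan^2(27.5) = 0.27099
Compute active force:
Pa = 0.5 * Ka * gamma * H^2
Pa = 0.5 * 0.27099 * 16.4 * 6.2^2
Pa = 85.42 kN/m


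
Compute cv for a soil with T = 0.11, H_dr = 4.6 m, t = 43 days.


Using cv = T * H_dr^2 / t
H_dr^2 = 4.6^2 = 21.16
cv = 0.11 * 21.16 / 43
cv = 0.05413 m^2/day


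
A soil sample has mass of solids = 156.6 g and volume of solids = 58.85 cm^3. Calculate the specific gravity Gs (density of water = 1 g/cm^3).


Using Gs = m_s / (V_s * rho_w)
Since rho_w = 1 g/cm^3:
Gs = 156.6 / 58.85
Gs = 2.661


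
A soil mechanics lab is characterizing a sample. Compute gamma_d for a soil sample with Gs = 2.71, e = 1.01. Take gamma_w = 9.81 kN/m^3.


Result: 13.226 kN/m^3

Derivation:
Using gamma_d = Gs * gamma_w / (1 + e)
gamma_d = 2.71 * 9.81 / (1 + 1.01)
gamma_d = 2.71 * 9.81 / 2.01
gamma_d = 13.226 kN/m^3


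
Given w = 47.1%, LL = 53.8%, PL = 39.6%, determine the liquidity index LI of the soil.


Result: 0.528

Derivation:
First compute the plasticity index:
PI = LL - PL = 53.8 - 39.6 = 14.2
Then compute the liquidity index:
LI = (w - PL) / PI
LI = (47.1 - 39.6) / 14.2
LI = 0.528


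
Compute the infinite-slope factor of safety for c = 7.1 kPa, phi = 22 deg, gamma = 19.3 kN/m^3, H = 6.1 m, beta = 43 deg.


Using Fs = c / (gamma*H*sin(beta)*cos(beta)) + tan(phi)/tan(beta)
Cohesion contribution = 7.1 / (19.3*6.1*sin(43)*cos(43))
Cohesion contribution = 0.120909
Friction contribution = tan(22)/tan(43) = 0.433265
Fs = 0.120909 + 0.433265
Fs = 0.554


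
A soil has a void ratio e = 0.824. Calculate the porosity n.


Using the relation n = e / (1 + e)
n = 0.824 / (1 + 0.824)
n = 0.824 / 1.824
n = 0.4518


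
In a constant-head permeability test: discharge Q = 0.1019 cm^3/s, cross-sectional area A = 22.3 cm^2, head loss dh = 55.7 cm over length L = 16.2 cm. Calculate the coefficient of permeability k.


Result: 0.001329 cm/s

Derivation:
Compute hydraulic gradient:
i = dh / L = 55.7 / 16.2 = 3.43827
Then apply Darcy's law:
k = Q / (A * i)
k = 0.1019 / (22.3 * 3.43827)
k = 0.1019 / 76.6735
k = 0.001329 cm/s


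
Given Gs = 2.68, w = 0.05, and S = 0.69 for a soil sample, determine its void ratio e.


Result: 0.1942

Derivation:
Using the relation e = Gs * w / S
e = 2.68 * 0.05 / 0.69
e = 0.1942


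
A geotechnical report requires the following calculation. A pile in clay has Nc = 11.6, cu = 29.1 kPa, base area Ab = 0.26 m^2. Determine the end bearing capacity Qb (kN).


Using Qb = Nc * cu * Ab
Qb = 11.6 * 29.1 * 0.26
Qb = 87.77 kN


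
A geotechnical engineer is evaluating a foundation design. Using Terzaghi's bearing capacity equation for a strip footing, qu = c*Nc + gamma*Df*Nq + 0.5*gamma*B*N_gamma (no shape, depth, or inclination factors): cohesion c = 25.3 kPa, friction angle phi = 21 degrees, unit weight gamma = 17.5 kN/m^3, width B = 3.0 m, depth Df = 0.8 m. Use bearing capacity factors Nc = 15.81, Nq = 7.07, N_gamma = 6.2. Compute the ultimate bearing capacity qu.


Compute qu = c*Nc + gamma*Df*Nq + 0.5*gamma*B*N_gamma
Term 1: 25.3 * 15.81 = 399.993
Term 2: 17.5 * 0.8 * 7.07 = 98.98
Term 3: 0.5 * 17.5 * 3.0 * 6.2 = 162.75
qu = 399.993 + 98.98 + 162.75
qu = 661.72 kPa


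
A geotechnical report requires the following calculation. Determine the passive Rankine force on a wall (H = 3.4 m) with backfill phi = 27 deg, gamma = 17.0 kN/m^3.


Result: 261.66 kN/m

Derivation:
Compute passive earth pressure coefficient:
Kp = tan^2(45 + phi/2) = tan^2(58.5) = 2.66294
Compute passive force:
Pp = 0.5 * Kp * gamma * H^2
Pp = 0.5 * 2.66294 * 17.0 * 3.4^2
Pp = 261.66 kN/m


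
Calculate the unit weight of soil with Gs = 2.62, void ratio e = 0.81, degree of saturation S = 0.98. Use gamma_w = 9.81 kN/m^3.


Result: 18.502 kN/m^3

Derivation:
Using gamma = gamma_w * (Gs + S*e) / (1 + e)
Numerator: Gs + S*e = 2.62 + 0.98*0.81 = 3.4138
Denominator: 1 + e = 1 + 0.81 = 1.81
gamma = 9.81 * 3.4138 / 1.81
gamma = 18.502 kN/m^3


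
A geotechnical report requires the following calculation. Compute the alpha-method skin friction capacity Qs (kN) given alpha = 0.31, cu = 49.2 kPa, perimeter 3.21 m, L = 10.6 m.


Using Qs = alpha * cu * perimeter * L
Qs = 0.31 * 49.2 * 3.21 * 10.6
Qs = 518.96 kN


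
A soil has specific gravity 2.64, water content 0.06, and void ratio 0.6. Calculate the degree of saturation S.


Using S = Gs * w / e
S = 2.64 * 0.06 / 0.6
S = 0.264


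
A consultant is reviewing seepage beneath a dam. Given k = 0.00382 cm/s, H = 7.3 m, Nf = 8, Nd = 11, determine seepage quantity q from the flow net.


Result: 0.0002028 m^3/s per m

Derivation:
Convert k to m/s for unit consistency with H:
k = 0.00382 cm/s = 0.00382 / 100 m/s = 3.82e-05 m/s
Using q = k * H * Nf / Nd
Nf / Nd = 8 / 11 = 0.7273
q = 3.82e-05 * 7.3 * 0.7273
q = 0.0002028 m^3/s per m


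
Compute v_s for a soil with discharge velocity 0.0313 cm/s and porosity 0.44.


Result: 0.07114 cm/s

Derivation:
Using v_s = v_d / n
v_s = 0.0313 / 0.44
v_s = 0.07114 cm/s


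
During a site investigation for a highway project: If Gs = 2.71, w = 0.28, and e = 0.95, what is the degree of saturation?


Using S = Gs * w / e
S = 2.71 * 0.28 / 0.95
S = 0.7987


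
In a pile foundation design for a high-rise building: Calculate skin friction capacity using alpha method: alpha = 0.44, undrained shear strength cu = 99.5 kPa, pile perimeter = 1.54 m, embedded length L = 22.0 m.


Result: 1483.27 kN

Derivation:
Using Qs = alpha * cu * perimeter * L
Qs = 0.44 * 99.5 * 1.54 * 22.0
Qs = 1483.27 kN


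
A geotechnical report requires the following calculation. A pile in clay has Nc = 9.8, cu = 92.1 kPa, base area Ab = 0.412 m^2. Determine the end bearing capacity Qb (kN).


Using Qb = Nc * cu * Ab
Qb = 9.8 * 92.1 * 0.412
Qb = 371.86 kN


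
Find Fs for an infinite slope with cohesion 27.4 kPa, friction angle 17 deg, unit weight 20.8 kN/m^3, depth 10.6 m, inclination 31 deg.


Using Fs = c / (gamma*H*sin(beta)*cos(beta)) + tan(phi)/tan(beta)
Cohesion contribution = 27.4 / (20.8*10.6*sin(31)*cos(31))
Cohesion contribution = 0.281499
Friction contribution = tan(17)/tan(31) = 0.508821
Fs = 0.281499 + 0.508821
Fs = 0.79


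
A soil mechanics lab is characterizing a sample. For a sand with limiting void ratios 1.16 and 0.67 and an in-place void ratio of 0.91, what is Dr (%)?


Result: 51.02 %

Derivation:
Using Dr = (e_max - e) / (e_max - e_min) * 100
e_max - e = 1.16 - 0.91 = 0.25
e_max - e_min = 1.16 - 0.67 = 0.49
Dr = 0.25 / 0.49 * 100
Dr = 51.02 %


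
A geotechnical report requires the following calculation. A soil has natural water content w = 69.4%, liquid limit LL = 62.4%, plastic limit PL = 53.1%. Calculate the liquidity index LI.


First compute the plasticity index:
PI = LL - PL = 62.4 - 53.1 = 9.3
Then compute the liquidity index:
LI = (w - PL) / PI
LI = (69.4 - 53.1) / 9.3
LI = 1.753


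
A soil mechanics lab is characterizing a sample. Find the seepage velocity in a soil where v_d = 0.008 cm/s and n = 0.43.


Using v_s = v_d / n
v_s = 0.008 / 0.43
v_s = 0.0186 cm/s


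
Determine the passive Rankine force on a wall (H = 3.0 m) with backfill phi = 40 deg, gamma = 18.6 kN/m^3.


Compute passive earth pressure coefficient:
Kp = tan^2(45 + phi/2) = tan^2(65.0) = 4.59891
Compute passive force:
Pp = 0.5 * Kp * gamma * H^2
Pp = 0.5 * 4.59891 * 18.6 * 3.0^2
Pp = 384.93 kN/m


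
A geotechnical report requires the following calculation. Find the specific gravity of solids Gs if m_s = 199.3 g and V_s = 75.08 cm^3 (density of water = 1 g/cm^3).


Using Gs = m_s / (V_s * rho_w)
Since rho_w = 1 g/cm^3:
Gs = 199.3 / 75.08
Gs = 2.655


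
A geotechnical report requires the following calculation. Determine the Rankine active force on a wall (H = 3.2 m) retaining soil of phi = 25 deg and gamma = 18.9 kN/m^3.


Compute active earth pressure coefficient:
Ka = tan^2(45 - phi/2) = tan^2(32.5) = 0.405859
Compute active force:
Pa = 0.5 * Ka * gamma * H^2
Pa = 0.5 * 0.405859 * 18.9 * 3.2^2
Pa = 39.27 kN/m


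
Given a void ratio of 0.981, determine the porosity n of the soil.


Using the relation n = e / (1 + e)
n = 0.981 / (1 + 0.981)
n = 0.981 / 1.981
n = 0.4952


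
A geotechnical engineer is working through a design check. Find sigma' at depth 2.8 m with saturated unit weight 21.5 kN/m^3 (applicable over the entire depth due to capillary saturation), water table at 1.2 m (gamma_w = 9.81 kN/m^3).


Result: 44.5 kPa

Derivation:
Total stress = gamma_sat * depth
sigma = 21.5 * 2.8 = 60.2 kPa
Pore water pressure u = gamma_w * (depth - d_wt)
u = 9.81 * (2.8 - 1.2) = 15.696 kPa
Effective stress = sigma - u
sigma' = 60.2 - 15.696 = 44.5 kPa


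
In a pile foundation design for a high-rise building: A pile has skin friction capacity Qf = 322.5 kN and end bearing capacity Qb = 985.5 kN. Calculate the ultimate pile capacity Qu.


Result: 1308.0 kN

Derivation:
Using Qu = Qf + Qb
Qu = 322.5 + 985.5
Qu = 1308.0 kN


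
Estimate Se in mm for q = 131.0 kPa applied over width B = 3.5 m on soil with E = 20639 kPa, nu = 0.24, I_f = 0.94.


Using Se = q * B * (1 - nu^2) * I_f / E
1 - nu^2 = 1 - 0.24^2 = 0.9424
Se = 131.0 * 3.5 * 0.9424 * 0.94 / 20639
Se = 0.019679 m
Convert to mm: Se = 0.019679 * 1000 = 19.679 mm


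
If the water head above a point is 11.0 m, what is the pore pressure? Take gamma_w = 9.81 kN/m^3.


Using u = gamma_w * h_w
u = 9.81 * 11.0
u = 107.91 kPa


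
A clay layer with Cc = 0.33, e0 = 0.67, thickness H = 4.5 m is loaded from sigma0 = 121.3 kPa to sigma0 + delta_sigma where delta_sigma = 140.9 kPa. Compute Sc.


Using Sc = Cc * H / (1 + e0) * log10((sigma0 + delta_sigma) / sigma0)
Stress ratio = (121.3 + 140.9) / 121.3 = 2.16158
log10(2.16158) = 0.334772
Cc * H / (1 + e0) = 0.33 * 4.5 / (1 + 0.67) = 0.889222
Sc = 0.889222 * 0.334772
Sc = 0.2977 m


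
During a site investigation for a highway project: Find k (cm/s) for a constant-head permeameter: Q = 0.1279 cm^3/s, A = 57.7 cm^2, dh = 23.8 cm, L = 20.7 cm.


Result: 0.001928 cm/s

Derivation:
Compute hydraulic gradient:
i = dh / L = 23.8 / 20.7 = 1.14976
Then apply Darcy's law:
k = Q / (A * i)
k = 0.1279 / (57.7 * 1.14976)
k = 0.1279 / 66.3411
k = 0.001928 cm/s


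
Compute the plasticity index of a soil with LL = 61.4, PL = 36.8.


Using PI = LL - PL
PI = 61.4 - 36.8
PI = 24.6


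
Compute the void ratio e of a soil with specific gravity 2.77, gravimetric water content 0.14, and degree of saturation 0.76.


Using the relation e = Gs * w / S
e = 2.77 * 0.14 / 0.76
e = 0.5103


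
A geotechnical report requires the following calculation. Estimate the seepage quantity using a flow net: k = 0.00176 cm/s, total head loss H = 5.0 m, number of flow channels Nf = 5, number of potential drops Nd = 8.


Result: 5.5e-05 m^3/s per m

Derivation:
Convert k to m/s for unit consistency with H:
k = 0.00176 cm/s = 0.00176 / 100 m/s = 1.76e-05 m/s
Using q = k * H * Nf / Nd
Nf / Nd = 5 / 8 = 0.625
q = 1.76e-05 * 5.0 * 0.625
q = 5.5e-05 m^3/s per m


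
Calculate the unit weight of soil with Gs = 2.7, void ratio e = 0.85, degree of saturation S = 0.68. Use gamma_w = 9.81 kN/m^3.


Using gamma = gamma_w * (Gs + S*e) / (1 + e)
Numerator: Gs + S*e = 2.7 + 0.68*0.85 = 3.278
Denominator: 1 + e = 1 + 0.85 = 1.85
gamma = 9.81 * 3.278 / 1.85
gamma = 17.382 kN/m^3


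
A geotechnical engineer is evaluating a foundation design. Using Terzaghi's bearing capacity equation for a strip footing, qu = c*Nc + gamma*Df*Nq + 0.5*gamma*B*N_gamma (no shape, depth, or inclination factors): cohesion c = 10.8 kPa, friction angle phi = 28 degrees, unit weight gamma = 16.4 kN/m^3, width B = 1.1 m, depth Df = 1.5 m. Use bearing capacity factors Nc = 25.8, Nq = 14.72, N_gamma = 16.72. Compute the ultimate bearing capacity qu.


Result: 791.57 kPa

Derivation:
Compute qu = c*Nc + gamma*Df*Nq + 0.5*gamma*B*N_gamma
Term 1: 10.8 * 25.8 = 278.64
Term 2: 16.4 * 1.5 * 14.72 = 362.112
Term 3: 0.5 * 16.4 * 1.1 * 16.72 = 150.8144
qu = 278.64 + 362.112 + 150.8144
qu = 791.57 kPa


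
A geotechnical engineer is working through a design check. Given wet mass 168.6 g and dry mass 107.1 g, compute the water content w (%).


Using w = (m_wet - m_dry) / m_dry * 100
m_wet - m_dry = 168.6 - 107.1 = 61.5 g
w = 61.5 / 107.1 * 100
w = 57.42 %


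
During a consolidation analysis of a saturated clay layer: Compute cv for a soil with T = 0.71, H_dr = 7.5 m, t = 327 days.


Using cv = T * H_dr^2 / t
H_dr^2 = 7.5^2 = 56.25
cv = 0.71 * 56.25 / 327
cv = 0.12213 m^2/day


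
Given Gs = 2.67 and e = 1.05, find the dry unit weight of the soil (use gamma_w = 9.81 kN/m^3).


Using gamma_d = Gs * gamma_w / (1 + e)
gamma_d = 2.67 * 9.81 / (1 + 1.05)
gamma_d = 2.67 * 9.81 / 2.05
gamma_d = 12.777 kN/m^3


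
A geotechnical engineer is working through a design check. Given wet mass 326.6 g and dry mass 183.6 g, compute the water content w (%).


Result: 77.89 %

Derivation:
Using w = (m_wet - m_dry) / m_dry * 100
m_wet - m_dry = 326.6 - 183.6 = 143.0 g
w = 143.0 / 183.6 * 100
w = 77.89 %


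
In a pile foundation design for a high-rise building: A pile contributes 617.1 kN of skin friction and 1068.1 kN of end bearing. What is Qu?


Using Qu = Qf + Qb
Qu = 617.1 + 1068.1
Qu = 1685.2 kN


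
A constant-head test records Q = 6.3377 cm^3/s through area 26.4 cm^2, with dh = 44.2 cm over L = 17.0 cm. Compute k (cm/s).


Compute hydraulic gradient:
i = dh / L = 44.2 / 17.0 = 2.6
Then apply Darcy's law:
k = Q / (A * i)
k = 6.3377 / (26.4 * 2.6)
k = 6.3377 / 68.64
k = 0.092332 cm/s


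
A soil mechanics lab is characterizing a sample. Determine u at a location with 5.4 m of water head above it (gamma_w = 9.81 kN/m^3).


Using u = gamma_w * h_w
u = 9.81 * 5.4
u = 52.97 kPa


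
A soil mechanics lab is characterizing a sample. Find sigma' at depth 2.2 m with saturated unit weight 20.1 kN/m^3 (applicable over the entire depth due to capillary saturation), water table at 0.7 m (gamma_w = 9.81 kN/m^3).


Total stress = gamma_sat * depth
sigma = 20.1 * 2.2 = 44.22 kPa
Pore water pressure u = gamma_w * (depth - d_wt)
u = 9.81 * (2.2 - 0.7) = 14.715 kPa
Effective stress = sigma - u
sigma' = 44.22 - 14.715 = 29.51 kPa


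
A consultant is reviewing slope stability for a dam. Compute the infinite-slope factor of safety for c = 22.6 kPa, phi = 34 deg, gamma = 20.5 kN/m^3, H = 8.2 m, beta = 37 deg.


Using Fs = c / (gamma*H*sin(beta)*cos(beta)) + tan(phi)/tan(beta)
Cohesion contribution = 22.6 / (20.5*8.2*sin(37)*cos(37))
Cohesion contribution = 0.279724
Friction contribution = tan(34)/tan(37) = 0.895103
Fs = 0.279724 + 0.895103
Fs = 1.175


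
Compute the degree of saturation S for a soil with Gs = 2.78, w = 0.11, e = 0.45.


Result: 0.6796

Derivation:
Using S = Gs * w / e
S = 2.78 * 0.11 / 0.45
S = 0.6796


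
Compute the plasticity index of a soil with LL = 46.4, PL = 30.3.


Using PI = LL - PL
PI = 46.4 - 30.3
PI = 16.1


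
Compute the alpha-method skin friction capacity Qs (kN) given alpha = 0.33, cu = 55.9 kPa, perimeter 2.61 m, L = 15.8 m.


Using Qs = alpha * cu * perimeter * L
Qs = 0.33 * 55.9 * 2.61 * 15.8
Qs = 760.72 kN


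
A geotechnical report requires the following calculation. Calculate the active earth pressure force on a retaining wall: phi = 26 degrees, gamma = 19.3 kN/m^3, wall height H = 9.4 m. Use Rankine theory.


Compute active earth pressure coefficient:
Ka = tan^2(45 - phi/2) = tan^2(32.0) = 0.390462
Compute active force:
Pa = 0.5 * Ka * gamma * H^2
Pa = 0.5 * 0.390462 * 19.3 * 9.4^2
Pa = 332.94 kN/m


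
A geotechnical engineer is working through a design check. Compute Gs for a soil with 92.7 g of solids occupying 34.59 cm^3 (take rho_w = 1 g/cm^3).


Using Gs = m_s / (V_s * rho_w)
Since rho_w = 1 g/cm^3:
Gs = 92.7 / 34.59
Gs = 2.68


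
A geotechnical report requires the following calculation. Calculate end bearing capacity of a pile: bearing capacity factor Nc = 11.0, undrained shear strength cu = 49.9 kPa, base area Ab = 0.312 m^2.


Using Qb = Nc * cu * Ab
Qb = 11.0 * 49.9 * 0.312
Qb = 171.26 kN


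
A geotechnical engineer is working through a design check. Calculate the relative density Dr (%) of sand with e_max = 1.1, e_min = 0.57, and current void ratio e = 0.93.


Using Dr = (e_max - e) / (e_max - e_min) * 100
e_max - e = 1.1 - 0.93 = 0.17
e_max - e_min = 1.1 - 0.57 = 0.53
Dr = 0.17 / 0.53 * 100
Dr = 32.08 %


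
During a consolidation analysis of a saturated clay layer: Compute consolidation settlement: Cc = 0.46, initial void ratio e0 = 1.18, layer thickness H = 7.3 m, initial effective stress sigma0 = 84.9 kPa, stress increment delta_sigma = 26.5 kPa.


Result: 0.1817 m

Derivation:
Using Sc = Cc * H / (1 + e0) * log10((sigma0 + delta_sigma) / sigma0)
Stress ratio = (84.9 + 26.5) / 84.9 = 1.31213
log10(1.31213) = 0.117978
Cc * H / (1 + e0) = 0.46 * 7.3 / (1 + 1.18) = 1.54037
Sc = 1.54037 * 0.117978
Sc = 0.1817 m


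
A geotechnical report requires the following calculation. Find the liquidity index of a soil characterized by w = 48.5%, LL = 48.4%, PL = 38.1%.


Result: 1.01

Derivation:
First compute the plasticity index:
PI = LL - PL = 48.4 - 38.1 = 10.3
Then compute the liquidity index:
LI = (w - PL) / PI
LI = (48.5 - 38.1) / 10.3
LI = 1.01


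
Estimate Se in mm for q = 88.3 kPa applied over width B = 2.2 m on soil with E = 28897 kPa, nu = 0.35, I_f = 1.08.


Result: 6.371 mm

Derivation:
Using Se = q * B * (1 - nu^2) * I_f / E
1 - nu^2 = 1 - 0.35^2 = 0.8775
Se = 88.3 * 2.2 * 0.8775 * 1.08 / 28897
Se = 0.006371 m
Convert to mm: Se = 0.006371 * 1000 = 6.371 mm


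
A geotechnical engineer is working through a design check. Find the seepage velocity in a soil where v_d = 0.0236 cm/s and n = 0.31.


Using v_s = v_d / n
v_s = 0.0236 / 0.31
v_s = 0.07613 cm/s


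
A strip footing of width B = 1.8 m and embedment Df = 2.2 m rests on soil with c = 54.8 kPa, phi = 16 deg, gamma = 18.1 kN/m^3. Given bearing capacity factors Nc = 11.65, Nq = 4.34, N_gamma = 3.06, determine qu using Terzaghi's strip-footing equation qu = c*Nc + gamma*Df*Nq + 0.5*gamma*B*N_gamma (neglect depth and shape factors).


Result: 861.09 kPa

Derivation:
Compute qu = c*Nc + gamma*Df*Nq + 0.5*gamma*B*N_gamma
Term 1: 54.8 * 11.65 = 638.42
Term 2: 18.1 * 2.2 * 4.34 = 172.8188
Term 3: 0.5 * 18.1 * 1.8 * 3.06 = 49.8474
qu = 638.42 + 172.8188 + 49.8474
qu = 861.09 kPa


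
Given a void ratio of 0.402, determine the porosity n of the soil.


Using the relation n = e / (1 + e)
n = 0.402 / (1 + 0.402)
n = 0.402 / 1.402
n = 0.2867


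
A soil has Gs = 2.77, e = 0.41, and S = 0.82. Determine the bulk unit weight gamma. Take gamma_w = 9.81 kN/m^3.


Using gamma = gamma_w * (Gs + S*e) / (1 + e)
Numerator: Gs + S*e = 2.77 + 0.82*0.41 = 3.1062
Denominator: 1 + e = 1 + 0.41 = 1.41
gamma = 9.81 * 3.1062 / 1.41
gamma = 21.611 kN/m^3


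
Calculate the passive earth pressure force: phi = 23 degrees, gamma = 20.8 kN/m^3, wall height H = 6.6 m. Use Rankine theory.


Compute passive earth pressure coefficient:
Kp = tan^2(45 + phi/2) = tan^2(56.5) = 2.282623
Compute passive force:
Pp = 0.5 * Kp * gamma * H^2
Pp = 0.5 * 2.282623 * 20.8 * 6.6^2
Pp = 1034.08 kN/m


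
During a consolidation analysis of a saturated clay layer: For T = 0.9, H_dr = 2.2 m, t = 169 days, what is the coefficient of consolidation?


Result: 0.02578 m^2/day

Derivation:
Using cv = T * H_dr^2 / t
H_dr^2 = 2.2^2 = 4.84
cv = 0.9 * 4.84 / 169
cv = 0.02578 m^2/day


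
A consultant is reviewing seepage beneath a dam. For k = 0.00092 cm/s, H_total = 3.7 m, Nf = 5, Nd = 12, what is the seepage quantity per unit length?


Convert k to m/s for unit consistency with H:
k = 0.00092 cm/s = 0.00092 / 100 m/s = 9.2e-06 m/s
Using q = k * H * Nf / Nd
Nf / Nd = 5 / 12 = 0.4167
q = 9.2e-06 * 3.7 * 0.4167
q = 1.418e-05 m^3/s per m


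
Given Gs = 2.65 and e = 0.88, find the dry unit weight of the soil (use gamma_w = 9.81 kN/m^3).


Using gamma_d = Gs * gamma_w / (1 + e)
gamma_d = 2.65 * 9.81 / (1 + 0.88)
gamma_d = 2.65 * 9.81 / 1.88
gamma_d = 13.828 kN/m^3


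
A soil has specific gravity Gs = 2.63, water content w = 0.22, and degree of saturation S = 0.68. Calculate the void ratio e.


Result: 0.8509

Derivation:
Using the relation e = Gs * w / S
e = 2.63 * 0.22 / 0.68
e = 0.8509


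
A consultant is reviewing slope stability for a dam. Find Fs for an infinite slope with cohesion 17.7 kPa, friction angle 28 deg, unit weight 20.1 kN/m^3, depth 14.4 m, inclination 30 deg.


Using Fs = c / (gamma*H*sin(beta)*cos(beta)) + tan(phi)/tan(beta)
Cohesion contribution = 17.7 / (20.1*14.4*sin(30)*cos(30))
Cohesion contribution = 0.141226
Friction contribution = tan(28)/tan(30) = 0.920948
Fs = 0.141226 + 0.920948
Fs = 1.062


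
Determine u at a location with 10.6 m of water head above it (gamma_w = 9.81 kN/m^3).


Using u = gamma_w * h_w
u = 9.81 * 10.6
u = 103.99 kPa


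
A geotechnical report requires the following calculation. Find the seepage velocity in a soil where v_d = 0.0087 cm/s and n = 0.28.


Using v_s = v_d / n
v_s = 0.0087 / 0.28
v_s = 0.03107 cm/s


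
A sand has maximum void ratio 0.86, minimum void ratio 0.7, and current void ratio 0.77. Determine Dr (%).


Result: 56.25 %

Derivation:
Using Dr = (e_max - e) / (e_max - e_min) * 100
e_max - e = 0.86 - 0.77 = 0.09
e_max - e_min = 0.86 - 0.7 = 0.16
Dr = 0.09 / 0.16 * 100
Dr = 56.25 %


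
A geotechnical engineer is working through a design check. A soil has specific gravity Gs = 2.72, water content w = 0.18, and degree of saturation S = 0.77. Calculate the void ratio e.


Result: 0.6358

Derivation:
Using the relation e = Gs * w / S
e = 2.72 * 0.18 / 0.77
e = 0.6358


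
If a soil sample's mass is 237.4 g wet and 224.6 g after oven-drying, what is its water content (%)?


Result: 5.7 %

Derivation:
Using w = (m_wet - m_dry) / m_dry * 100
m_wet - m_dry = 237.4 - 224.6 = 12.8 g
w = 12.8 / 224.6 * 100
w = 5.7 %


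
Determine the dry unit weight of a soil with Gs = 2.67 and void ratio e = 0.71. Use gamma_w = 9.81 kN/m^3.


Result: 15.317 kN/m^3

Derivation:
Using gamma_d = Gs * gamma_w / (1 + e)
gamma_d = 2.67 * 9.81 / (1 + 0.71)
gamma_d = 2.67 * 9.81 / 1.71
gamma_d = 15.317 kN/m^3


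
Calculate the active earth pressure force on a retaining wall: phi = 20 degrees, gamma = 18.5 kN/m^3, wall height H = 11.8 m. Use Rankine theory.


Compute active earth pressure coefficient:
Ka = tan^2(45 - phi/2) = tan^2(35.0) = 0.490291
Compute active force:
Pa = 0.5 * Ka * gamma * H^2
Pa = 0.5 * 0.490291 * 18.5 * 11.8^2
Pa = 631.48 kN/m


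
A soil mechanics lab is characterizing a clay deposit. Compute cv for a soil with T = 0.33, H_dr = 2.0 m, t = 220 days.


Using cv = T * H_dr^2 / t
H_dr^2 = 2.0^2 = 4.0
cv = 0.33 * 4.0 / 220
cv = 0.006 m^2/day


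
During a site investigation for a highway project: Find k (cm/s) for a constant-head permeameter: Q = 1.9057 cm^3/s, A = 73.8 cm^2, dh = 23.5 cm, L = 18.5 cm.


Compute hydraulic gradient:
i = dh / L = 23.5 / 18.5 = 1.27027
Then apply Darcy's law:
k = Q / (A * i)
k = 1.9057 / (73.8 * 1.27027)
k = 1.9057 / 93.7459
k = 0.020328 cm/s


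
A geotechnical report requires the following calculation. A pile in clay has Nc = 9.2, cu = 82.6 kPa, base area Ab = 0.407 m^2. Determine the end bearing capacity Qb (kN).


Using Qb = Nc * cu * Ab
Qb = 9.2 * 82.6 * 0.407
Qb = 309.29 kN


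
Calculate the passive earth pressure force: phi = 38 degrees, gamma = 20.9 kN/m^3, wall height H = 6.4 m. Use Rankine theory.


Result: 1799.34 kN/m

Derivation:
Compute passive earth pressure coefficient:
Kp = tan^2(45 + phi/2) = tan^2(64.0) = 4.203746
Compute passive force:
Pp = 0.5 * Kp * gamma * H^2
Pp = 0.5 * 4.203746 * 20.9 * 6.4^2
Pp = 1799.34 kN/m


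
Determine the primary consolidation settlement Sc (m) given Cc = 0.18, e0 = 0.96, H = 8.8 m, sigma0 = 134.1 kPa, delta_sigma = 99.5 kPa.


Result: 0.1948 m

Derivation:
Using Sc = Cc * H / (1 + e0) * log10((sigma0 + delta_sigma) / sigma0)
Stress ratio = (134.1 + 99.5) / 134.1 = 1.74198
log10(1.74198) = 0.241044
Cc * H / (1 + e0) = 0.18 * 8.8 / (1 + 0.96) = 0.808163
Sc = 0.808163 * 0.241044
Sc = 0.1948 m


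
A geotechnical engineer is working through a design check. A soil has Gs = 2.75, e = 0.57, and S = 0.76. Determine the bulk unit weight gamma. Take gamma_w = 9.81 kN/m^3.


Using gamma = gamma_w * (Gs + S*e) / (1 + e)
Numerator: Gs + S*e = 2.75 + 0.76*0.57 = 3.1832
Denominator: 1 + e = 1 + 0.57 = 1.57
gamma = 9.81 * 3.1832 / 1.57
gamma = 19.89 kN/m^3


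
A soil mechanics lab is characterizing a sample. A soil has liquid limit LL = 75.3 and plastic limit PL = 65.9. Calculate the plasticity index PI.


Using PI = LL - PL
PI = 75.3 - 65.9
PI = 9.4


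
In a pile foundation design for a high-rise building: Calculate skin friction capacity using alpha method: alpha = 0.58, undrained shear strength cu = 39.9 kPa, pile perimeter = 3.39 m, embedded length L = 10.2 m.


Using Qs = alpha * cu * perimeter * L
Qs = 0.58 * 39.9 * 3.39 * 10.2
Qs = 800.2 kN


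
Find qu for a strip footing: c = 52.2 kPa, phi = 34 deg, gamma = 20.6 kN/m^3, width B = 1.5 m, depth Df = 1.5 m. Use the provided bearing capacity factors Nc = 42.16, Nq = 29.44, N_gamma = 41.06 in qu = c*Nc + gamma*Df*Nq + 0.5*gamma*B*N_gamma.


Compute qu = c*Nc + gamma*Df*Nq + 0.5*gamma*B*N_gamma
Term 1: 52.2 * 42.16 = 2200.752
Term 2: 20.6 * 1.5 * 29.44 = 909.696
Term 3: 0.5 * 20.6 * 1.5 * 41.06 = 634.377
qu = 2200.752 + 909.696 + 634.377
qu = 3744.83 kPa


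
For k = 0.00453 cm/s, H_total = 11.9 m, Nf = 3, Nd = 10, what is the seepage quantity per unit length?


Convert k to m/s for unit consistency with H:
k = 0.00453 cm/s = 0.00453 / 100 m/s = 4.53e-05 m/s
Using q = k * H * Nf / Nd
Nf / Nd = 3 / 10 = 0.3
q = 4.53e-05 * 11.9 * 0.3
q = 0.0001617 m^3/s per m


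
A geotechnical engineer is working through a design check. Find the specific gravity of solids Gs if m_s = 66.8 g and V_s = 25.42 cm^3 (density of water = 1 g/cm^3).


Result: 2.628

Derivation:
Using Gs = m_s / (V_s * rho_w)
Since rho_w = 1 g/cm^3:
Gs = 66.8 / 25.42
Gs = 2.628


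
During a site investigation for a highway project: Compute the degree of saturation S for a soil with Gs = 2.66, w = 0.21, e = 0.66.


Using S = Gs * w / e
S = 2.66 * 0.21 / 0.66
S = 0.8464


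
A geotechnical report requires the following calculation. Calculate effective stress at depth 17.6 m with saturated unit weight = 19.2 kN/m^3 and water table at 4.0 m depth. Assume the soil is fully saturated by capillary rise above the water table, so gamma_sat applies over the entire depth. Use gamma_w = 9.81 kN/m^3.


Result: 204.5 kPa

Derivation:
Total stress = gamma_sat * depth
sigma = 19.2 * 17.6 = 337.92 kPa
Pore water pressure u = gamma_w * (depth - d_wt)
u = 9.81 * (17.6 - 4.0) = 133.416 kPa
Effective stress = sigma - u
sigma' = 337.92 - 133.416 = 204.5 kPa


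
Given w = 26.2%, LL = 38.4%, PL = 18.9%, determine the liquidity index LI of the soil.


Result: 0.374

Derivation:
First compute the plasticity index:
PI = LL - PL = 38.4 - 18.9 = 19.5
Then compute the liquidity index:
LI = (w - PL) / PI
LI = (26.2 - 18.9) / 19.5
LI = 0.374


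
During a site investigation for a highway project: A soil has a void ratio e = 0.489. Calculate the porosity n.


Result: 0.3284

Derivation:
Using the relation n = e / (1 + e)
n = 0.489 / (1 + 0.489)
n = 0.489 / 1.489
n = 0.3284


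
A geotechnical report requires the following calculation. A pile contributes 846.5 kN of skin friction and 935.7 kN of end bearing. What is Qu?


Using Qu = Qf + Qb
Qu = 846.5 + 935.7
Qu = 1782.2 kN
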